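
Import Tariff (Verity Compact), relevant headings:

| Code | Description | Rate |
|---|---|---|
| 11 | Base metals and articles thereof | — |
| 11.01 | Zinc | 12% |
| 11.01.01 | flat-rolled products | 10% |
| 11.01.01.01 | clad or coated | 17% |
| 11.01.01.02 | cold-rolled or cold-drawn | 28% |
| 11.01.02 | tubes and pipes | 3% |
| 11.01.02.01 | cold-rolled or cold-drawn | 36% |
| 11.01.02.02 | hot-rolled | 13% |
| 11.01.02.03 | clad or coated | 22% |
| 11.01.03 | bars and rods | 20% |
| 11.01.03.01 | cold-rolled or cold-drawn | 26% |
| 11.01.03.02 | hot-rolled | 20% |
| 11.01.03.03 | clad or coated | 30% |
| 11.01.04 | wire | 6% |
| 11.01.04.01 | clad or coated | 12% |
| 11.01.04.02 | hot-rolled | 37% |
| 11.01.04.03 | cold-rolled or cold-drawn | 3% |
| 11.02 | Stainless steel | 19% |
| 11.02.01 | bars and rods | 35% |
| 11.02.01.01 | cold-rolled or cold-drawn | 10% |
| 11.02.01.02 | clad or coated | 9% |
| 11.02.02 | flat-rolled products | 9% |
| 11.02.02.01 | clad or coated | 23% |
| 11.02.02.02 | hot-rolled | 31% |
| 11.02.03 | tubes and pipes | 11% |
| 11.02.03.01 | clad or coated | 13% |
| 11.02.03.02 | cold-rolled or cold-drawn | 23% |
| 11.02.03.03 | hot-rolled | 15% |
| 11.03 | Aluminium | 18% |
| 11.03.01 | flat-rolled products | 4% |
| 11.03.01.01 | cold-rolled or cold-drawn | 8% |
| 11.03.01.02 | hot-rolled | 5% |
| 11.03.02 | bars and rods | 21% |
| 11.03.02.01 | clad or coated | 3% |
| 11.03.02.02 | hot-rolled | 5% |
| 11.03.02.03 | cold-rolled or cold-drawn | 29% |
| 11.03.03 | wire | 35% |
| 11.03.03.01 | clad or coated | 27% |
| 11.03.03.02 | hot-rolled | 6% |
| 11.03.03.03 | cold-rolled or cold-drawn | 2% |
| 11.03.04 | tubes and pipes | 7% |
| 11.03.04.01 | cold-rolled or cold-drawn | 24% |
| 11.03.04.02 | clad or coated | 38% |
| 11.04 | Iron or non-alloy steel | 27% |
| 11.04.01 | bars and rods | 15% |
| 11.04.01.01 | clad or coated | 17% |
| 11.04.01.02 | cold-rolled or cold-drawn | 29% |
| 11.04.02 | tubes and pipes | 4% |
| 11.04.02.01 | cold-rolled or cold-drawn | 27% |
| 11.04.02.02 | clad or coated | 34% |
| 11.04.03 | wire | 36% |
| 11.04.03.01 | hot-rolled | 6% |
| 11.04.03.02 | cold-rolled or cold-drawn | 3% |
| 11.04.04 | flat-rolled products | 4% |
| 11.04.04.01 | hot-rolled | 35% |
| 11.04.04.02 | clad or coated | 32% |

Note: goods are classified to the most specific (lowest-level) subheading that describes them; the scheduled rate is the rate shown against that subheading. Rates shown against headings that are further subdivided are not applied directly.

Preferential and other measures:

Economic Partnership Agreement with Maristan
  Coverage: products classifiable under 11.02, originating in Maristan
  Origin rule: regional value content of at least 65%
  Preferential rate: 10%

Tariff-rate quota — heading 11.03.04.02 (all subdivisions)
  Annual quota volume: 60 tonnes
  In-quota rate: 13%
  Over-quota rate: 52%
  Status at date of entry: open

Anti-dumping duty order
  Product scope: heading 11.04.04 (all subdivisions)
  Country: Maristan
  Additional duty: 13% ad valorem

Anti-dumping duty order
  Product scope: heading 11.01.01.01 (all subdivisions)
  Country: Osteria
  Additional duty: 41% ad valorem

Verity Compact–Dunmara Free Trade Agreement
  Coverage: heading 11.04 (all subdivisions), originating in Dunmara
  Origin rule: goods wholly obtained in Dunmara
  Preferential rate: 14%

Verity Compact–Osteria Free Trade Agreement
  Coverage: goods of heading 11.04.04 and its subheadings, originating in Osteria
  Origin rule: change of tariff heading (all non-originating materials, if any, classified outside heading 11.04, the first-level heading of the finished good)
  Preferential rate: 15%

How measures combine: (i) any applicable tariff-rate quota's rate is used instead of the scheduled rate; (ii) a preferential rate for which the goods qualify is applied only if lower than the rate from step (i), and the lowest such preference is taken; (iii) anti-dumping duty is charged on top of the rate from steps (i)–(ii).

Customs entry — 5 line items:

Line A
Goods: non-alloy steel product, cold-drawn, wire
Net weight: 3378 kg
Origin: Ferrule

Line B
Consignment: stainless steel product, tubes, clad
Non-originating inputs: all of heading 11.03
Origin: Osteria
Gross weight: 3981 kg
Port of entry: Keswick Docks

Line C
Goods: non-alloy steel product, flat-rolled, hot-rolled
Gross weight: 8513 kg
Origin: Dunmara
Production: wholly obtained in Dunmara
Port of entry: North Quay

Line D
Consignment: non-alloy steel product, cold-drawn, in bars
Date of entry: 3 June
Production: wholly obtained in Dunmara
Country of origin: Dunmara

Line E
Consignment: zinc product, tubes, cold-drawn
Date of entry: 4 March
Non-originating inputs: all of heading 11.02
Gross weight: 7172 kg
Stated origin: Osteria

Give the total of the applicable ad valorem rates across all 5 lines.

Line A: non-alloy steel → 11.04; wire → 11.04.03; cold-drawn → 11.04.03.02. Scheduled 3%. No special measure applies. → 3%.
Line B: stainless steel → 11.02; tubes → 11.02.03; clad → 11.02.03.01. Scheduled 13%. Osteria agreement on 11.04.04: 11.02.03.01 not covered. → 13%.
Line C: non-alloy steel → 11.04; flat-rolled → 11.04.04; hot-rolled → 11.04.04.01. Scheduled 35%. Dunmara agreement on 11.04: wholly obtained → 14% available; preferential 14%. → 14%.
Line D: non-alloy steel → 11.04; in bars → 11.04.01; cold-drawn → 11.04.01.02. Scheduled 29%. Dunmara agreement on 11.04: wholly obtained → 14% available; preferential 14%. → 14%.
Line E: zinc → 11.01; tubes → 11.01.02; cold-drawn → 11.01.02.01. Scheduled 36%. Osteria agreement on 11.04.04: 11.01.02.01 not covered. → 36%.
Sum: 3% + 13% + 14% + 14% + 36% = 80%.

80%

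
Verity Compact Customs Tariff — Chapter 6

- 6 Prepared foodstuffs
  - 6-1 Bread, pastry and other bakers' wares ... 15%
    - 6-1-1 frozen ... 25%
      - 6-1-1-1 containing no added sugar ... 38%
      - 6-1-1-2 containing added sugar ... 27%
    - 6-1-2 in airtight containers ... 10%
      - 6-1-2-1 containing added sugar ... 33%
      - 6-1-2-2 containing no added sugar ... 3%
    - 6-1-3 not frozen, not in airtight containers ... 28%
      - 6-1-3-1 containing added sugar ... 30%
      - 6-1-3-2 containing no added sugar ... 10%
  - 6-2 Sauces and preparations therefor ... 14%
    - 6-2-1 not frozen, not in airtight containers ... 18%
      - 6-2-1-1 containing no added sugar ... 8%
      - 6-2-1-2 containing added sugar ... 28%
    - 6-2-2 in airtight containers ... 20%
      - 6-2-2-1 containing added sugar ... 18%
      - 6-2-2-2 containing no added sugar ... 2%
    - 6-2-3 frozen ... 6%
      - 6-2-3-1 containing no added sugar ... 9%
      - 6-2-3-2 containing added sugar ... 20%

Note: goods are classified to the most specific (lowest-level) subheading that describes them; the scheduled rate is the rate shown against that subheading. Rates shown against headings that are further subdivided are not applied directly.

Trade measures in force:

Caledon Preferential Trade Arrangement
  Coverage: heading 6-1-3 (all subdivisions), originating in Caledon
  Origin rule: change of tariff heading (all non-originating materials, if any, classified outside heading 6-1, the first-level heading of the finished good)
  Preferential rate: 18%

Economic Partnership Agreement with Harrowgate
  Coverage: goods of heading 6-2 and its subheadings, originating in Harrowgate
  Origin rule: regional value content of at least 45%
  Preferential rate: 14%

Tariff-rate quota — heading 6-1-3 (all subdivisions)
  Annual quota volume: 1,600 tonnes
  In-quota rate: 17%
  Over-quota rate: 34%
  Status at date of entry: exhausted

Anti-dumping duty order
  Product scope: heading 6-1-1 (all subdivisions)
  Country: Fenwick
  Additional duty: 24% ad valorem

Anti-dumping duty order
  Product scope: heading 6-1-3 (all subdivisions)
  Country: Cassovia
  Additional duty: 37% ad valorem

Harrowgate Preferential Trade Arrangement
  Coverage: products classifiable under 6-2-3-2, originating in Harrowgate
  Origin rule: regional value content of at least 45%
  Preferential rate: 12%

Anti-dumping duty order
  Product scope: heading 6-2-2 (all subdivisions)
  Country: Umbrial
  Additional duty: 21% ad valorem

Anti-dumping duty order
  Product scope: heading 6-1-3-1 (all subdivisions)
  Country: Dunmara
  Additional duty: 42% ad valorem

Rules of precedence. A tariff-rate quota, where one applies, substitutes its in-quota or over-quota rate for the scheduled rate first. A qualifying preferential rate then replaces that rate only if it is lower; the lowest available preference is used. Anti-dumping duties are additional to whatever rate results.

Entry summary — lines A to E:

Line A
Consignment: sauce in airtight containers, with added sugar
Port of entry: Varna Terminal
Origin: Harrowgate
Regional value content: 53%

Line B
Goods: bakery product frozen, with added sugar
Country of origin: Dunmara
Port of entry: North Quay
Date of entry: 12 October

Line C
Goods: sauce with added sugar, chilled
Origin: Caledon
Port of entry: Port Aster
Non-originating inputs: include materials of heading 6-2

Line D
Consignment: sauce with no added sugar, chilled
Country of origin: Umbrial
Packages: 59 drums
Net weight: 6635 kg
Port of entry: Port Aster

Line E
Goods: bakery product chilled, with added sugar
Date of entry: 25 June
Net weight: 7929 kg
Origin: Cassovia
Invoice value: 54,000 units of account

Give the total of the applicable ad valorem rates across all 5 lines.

148%

Line A: sauce → 6-2; in airtight containers → 6-2-2; with added sugar → 6-2-2-1. Scheduled 18%. Harrowgate agreement on 6-2: RVC ≥ 45% → 14% available; Harrowgate agreement on 6-2-3-2: 6-2-2-1 not covered; preferential 14%. → 14%.
Line B: bakery product → 6-1; frozen → 6-1-1; with added sugar → 6-1-1-2. Scheduled 27%. No special measure applies. → 27%.
Line C: sauce → 6-2; chilled → 6-2-1; with added sugar → 6-2-1-2. Scheduled 28%. Caledon agreement on 6-1-3: 6-2-1-2 not covered. → 28%.
Line D: sauce → 6-2; chilled → 6-2-1; with no added sugar → 6-2-1-1. Scheduled 8%. No special measure applies. → 8%.
Line E: bakery product → 6-1; chilled → 6-1-3; with added sugar → 6-1-3-1. Scheduled 30%. quota on 6-1-3 exhausted → over-quota 34%; anti-dumping (Cassovia, 6-1-3): +37%; total 34% + 37% = 71%. → 71%.
Sum: 14% + 27% + 28% + 8% + 71% = 148%.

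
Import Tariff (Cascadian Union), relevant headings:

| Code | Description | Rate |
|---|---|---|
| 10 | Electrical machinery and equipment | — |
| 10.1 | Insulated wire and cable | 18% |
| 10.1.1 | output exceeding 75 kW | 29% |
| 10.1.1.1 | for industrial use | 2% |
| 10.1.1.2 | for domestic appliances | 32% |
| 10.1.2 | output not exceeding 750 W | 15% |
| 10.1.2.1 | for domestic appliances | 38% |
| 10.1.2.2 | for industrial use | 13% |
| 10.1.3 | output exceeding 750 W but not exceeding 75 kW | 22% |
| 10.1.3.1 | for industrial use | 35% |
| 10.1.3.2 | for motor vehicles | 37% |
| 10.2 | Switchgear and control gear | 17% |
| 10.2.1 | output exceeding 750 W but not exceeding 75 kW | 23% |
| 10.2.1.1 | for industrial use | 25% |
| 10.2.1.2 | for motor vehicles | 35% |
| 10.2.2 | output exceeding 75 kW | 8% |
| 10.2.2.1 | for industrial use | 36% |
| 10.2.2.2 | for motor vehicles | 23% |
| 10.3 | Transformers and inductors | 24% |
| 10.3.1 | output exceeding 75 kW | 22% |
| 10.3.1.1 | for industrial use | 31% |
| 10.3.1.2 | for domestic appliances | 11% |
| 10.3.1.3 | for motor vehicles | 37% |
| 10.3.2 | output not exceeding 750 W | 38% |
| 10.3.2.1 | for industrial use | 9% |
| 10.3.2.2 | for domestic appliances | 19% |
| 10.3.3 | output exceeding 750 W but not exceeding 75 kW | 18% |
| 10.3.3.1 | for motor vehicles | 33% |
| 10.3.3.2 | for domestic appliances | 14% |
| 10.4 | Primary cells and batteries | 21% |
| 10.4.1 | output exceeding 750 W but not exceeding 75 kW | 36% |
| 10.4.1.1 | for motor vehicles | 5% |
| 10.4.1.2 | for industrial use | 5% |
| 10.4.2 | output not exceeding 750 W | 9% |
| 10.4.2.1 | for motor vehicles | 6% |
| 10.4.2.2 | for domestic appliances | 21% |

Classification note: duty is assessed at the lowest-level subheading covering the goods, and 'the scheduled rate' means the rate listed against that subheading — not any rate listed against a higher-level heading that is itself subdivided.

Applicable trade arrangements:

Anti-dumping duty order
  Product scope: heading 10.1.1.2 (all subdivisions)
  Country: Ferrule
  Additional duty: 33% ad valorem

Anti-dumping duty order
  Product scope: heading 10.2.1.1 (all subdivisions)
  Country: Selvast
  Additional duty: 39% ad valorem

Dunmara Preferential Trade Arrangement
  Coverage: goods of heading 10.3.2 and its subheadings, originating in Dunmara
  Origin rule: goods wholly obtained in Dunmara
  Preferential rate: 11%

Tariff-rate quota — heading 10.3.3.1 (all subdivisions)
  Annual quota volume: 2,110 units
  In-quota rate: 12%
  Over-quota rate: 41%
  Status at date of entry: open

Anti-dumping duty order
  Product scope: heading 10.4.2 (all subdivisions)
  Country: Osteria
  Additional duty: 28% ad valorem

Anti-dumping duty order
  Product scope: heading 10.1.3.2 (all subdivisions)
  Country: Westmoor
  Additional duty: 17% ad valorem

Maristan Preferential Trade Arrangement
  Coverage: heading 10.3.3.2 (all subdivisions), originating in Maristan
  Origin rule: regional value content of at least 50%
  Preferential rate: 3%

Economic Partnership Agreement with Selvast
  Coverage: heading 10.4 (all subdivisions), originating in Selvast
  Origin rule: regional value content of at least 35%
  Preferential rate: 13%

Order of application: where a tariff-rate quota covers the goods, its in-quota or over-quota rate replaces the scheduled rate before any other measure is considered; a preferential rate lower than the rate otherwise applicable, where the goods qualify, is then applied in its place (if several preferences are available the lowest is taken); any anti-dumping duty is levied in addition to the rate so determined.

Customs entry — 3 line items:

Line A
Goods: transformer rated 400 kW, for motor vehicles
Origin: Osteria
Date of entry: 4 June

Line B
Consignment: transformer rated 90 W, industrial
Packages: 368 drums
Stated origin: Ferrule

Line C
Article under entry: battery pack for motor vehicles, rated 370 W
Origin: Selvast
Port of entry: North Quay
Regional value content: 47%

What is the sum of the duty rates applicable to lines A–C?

Line A: transformer → 10.3; rated 400 kW → 10.3.1; for motor vehicles → 10.3.1.3. Scheduled 37%. No special measure applies. → 37%.
Line B: transformer → 10.3; rated 90 W → 10.3.2; industrial → 10.3.2.1. Scheduled 9%. No special measure applies. → 9%.
Line C: battery pack → 10.4; rated 370 W → 10.4.2; for motor vehicles → 10.4.2.1. Scheduled 6%. Selvast agreement on 10.4: RVC ≥ 35% → 13% available; preference 13% not lower than 6% → no reduction. → 6%.
Sum: 37% + 9% + 6% = 52%.

52%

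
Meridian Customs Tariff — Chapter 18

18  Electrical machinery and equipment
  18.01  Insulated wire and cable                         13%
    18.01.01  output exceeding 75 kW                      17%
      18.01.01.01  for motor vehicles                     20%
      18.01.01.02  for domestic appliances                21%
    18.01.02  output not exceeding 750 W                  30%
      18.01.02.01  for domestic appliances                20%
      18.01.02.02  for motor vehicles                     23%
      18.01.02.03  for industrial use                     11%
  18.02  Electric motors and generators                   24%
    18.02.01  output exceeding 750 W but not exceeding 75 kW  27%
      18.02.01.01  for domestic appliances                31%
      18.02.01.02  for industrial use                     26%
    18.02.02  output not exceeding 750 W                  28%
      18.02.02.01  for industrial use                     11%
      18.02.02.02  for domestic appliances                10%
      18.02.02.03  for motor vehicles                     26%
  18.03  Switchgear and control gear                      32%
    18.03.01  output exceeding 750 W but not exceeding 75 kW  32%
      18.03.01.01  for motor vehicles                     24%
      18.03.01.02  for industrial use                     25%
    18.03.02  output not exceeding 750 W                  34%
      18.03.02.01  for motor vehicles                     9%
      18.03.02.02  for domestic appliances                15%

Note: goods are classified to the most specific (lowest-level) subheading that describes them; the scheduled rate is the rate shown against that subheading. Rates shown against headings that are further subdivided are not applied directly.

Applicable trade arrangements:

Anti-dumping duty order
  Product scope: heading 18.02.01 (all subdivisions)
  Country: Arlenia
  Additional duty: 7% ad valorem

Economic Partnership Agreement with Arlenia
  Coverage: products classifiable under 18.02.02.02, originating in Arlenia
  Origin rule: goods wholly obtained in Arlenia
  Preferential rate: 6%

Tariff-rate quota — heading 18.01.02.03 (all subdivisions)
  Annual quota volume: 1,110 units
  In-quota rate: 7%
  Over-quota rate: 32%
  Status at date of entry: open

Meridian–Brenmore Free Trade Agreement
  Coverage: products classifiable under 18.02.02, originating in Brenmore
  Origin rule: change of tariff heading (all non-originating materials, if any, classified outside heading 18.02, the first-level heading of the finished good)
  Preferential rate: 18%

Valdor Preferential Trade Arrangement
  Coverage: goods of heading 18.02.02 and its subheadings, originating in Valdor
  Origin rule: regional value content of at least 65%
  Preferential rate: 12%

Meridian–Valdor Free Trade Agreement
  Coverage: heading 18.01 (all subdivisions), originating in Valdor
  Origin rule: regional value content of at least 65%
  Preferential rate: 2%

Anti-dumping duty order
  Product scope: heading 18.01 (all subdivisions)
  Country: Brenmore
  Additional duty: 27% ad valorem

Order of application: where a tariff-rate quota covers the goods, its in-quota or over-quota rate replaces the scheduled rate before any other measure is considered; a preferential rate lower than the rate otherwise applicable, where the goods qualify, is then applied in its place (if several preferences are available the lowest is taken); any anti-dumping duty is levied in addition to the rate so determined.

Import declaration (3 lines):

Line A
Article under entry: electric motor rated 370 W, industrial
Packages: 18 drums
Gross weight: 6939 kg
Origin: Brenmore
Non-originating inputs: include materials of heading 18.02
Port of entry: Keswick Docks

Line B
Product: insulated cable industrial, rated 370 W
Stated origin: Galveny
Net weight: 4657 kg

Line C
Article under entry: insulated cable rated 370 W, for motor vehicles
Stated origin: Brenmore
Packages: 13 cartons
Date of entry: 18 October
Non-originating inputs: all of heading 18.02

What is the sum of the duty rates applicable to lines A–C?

Line A: electric motor → 18.02; rated 370 W → 18.02.02; industrial → 18.02.02.01. Scheduled 11%. Brenmore agreement on 18.02.02: CTH not met. → 11%.
Line B: insulated cable → 18.01; rated 370 W → 18.01.02; industrial → 18.01.02.03. Scheduled 11%. quota on 18.01.02.03 open → in-quota 7%. → 7%.
Line C: insulated cable → 18.01; rated 370 W → 18.01.02; for motor vehicles → 18.01.02.02. Scheduled 23%. Brenmore agreement on 18.02.02: 18.01.02.02 not covered; anti-dumping (Brenmore, 18.01): +27%; total 23% + 27% = 50%. → 50%.
Sum: 11% + 7% + 50% = 68%.

68%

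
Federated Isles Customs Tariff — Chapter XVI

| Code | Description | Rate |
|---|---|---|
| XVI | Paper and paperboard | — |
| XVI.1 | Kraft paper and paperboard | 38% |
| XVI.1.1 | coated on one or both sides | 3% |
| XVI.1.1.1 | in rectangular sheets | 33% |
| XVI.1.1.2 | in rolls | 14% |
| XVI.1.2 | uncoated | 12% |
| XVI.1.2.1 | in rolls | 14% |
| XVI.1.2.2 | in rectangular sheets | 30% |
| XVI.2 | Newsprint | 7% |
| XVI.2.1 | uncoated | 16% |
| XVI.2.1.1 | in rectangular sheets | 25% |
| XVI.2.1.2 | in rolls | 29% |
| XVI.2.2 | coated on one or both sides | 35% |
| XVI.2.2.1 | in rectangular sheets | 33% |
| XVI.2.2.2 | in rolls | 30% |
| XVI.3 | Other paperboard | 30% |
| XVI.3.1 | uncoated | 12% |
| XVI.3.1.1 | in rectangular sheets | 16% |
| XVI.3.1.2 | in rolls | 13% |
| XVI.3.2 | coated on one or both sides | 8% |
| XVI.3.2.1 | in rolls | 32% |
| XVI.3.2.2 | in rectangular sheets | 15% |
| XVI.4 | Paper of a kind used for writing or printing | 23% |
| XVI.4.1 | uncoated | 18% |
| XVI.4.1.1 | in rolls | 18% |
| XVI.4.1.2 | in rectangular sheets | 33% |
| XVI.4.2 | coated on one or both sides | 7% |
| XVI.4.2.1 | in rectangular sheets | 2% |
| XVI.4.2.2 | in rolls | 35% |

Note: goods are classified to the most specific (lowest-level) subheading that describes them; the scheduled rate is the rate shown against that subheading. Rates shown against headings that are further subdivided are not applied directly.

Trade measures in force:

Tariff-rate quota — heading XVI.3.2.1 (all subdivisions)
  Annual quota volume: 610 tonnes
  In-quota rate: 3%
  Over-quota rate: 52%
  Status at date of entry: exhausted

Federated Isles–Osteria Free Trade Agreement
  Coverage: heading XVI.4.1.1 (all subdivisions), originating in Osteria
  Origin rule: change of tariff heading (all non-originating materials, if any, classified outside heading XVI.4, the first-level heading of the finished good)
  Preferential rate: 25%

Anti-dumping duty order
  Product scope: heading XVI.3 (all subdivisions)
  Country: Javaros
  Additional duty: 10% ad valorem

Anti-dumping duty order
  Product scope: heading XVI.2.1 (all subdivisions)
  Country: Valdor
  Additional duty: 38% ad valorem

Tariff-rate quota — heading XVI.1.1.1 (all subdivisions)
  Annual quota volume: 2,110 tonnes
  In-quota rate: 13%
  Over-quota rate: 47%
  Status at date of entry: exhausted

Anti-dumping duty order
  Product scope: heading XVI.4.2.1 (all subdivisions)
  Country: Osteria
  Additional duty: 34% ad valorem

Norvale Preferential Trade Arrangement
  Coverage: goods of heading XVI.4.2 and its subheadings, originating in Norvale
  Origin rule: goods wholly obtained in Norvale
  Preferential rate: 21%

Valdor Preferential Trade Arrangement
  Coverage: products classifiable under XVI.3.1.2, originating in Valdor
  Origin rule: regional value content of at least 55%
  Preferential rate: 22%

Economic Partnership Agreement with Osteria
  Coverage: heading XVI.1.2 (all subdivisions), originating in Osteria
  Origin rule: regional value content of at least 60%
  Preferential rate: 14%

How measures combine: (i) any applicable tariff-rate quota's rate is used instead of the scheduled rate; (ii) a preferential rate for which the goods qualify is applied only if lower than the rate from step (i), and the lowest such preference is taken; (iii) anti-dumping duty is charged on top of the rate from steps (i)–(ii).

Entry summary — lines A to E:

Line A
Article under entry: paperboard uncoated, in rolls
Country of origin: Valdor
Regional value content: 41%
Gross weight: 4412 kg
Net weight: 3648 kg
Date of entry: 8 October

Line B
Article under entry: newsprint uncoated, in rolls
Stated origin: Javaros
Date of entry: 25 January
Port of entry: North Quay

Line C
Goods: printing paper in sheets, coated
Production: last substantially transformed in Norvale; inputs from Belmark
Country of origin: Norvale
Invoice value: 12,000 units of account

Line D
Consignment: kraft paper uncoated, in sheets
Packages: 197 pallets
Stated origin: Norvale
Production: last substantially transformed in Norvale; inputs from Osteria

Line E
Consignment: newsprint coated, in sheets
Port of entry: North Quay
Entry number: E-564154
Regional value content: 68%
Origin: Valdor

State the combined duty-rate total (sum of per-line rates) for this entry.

Line A: paperboard → XVI.3; uncoated → XVI.3.1; in rolls → XVI.3.1.2. Scheduled 13%. Valdor agreement on XVI.3.1.2: RVC < 55%. → 13%.
Line B: newsprint → XVI.2; uncoated → XVI.2.1; in rolls → XVI.2.1.2. Scheduled 29%. No special measure applies. → 29%.
Line C: printing paper → XVI.4; coated → XVI.4.2; in sheets → XVI.4.2.1. Scheduled 2%. Norvale agreement on XVI.4.2: not wholly obtained. → 2%.
Line D: kraft paper → XVI.1; uncoated → XVI.1.2; in sheets → XVI.1.2.2. Scheduled 30%. Norvale agreement on XVI.4.2: XVI.1.2.2 not covered. → 30%.
Line E: newsprint → XVI.2; coated → XVI.2.2; in sheets → XVI.2.2.1. Scheduled 33%. Valdor agreement on XVI.3.1.2: XVI.2.2.1 not covered. → 33%.
Sum: 13% + 29% + 2% + 30% + 33% = 107%.

107%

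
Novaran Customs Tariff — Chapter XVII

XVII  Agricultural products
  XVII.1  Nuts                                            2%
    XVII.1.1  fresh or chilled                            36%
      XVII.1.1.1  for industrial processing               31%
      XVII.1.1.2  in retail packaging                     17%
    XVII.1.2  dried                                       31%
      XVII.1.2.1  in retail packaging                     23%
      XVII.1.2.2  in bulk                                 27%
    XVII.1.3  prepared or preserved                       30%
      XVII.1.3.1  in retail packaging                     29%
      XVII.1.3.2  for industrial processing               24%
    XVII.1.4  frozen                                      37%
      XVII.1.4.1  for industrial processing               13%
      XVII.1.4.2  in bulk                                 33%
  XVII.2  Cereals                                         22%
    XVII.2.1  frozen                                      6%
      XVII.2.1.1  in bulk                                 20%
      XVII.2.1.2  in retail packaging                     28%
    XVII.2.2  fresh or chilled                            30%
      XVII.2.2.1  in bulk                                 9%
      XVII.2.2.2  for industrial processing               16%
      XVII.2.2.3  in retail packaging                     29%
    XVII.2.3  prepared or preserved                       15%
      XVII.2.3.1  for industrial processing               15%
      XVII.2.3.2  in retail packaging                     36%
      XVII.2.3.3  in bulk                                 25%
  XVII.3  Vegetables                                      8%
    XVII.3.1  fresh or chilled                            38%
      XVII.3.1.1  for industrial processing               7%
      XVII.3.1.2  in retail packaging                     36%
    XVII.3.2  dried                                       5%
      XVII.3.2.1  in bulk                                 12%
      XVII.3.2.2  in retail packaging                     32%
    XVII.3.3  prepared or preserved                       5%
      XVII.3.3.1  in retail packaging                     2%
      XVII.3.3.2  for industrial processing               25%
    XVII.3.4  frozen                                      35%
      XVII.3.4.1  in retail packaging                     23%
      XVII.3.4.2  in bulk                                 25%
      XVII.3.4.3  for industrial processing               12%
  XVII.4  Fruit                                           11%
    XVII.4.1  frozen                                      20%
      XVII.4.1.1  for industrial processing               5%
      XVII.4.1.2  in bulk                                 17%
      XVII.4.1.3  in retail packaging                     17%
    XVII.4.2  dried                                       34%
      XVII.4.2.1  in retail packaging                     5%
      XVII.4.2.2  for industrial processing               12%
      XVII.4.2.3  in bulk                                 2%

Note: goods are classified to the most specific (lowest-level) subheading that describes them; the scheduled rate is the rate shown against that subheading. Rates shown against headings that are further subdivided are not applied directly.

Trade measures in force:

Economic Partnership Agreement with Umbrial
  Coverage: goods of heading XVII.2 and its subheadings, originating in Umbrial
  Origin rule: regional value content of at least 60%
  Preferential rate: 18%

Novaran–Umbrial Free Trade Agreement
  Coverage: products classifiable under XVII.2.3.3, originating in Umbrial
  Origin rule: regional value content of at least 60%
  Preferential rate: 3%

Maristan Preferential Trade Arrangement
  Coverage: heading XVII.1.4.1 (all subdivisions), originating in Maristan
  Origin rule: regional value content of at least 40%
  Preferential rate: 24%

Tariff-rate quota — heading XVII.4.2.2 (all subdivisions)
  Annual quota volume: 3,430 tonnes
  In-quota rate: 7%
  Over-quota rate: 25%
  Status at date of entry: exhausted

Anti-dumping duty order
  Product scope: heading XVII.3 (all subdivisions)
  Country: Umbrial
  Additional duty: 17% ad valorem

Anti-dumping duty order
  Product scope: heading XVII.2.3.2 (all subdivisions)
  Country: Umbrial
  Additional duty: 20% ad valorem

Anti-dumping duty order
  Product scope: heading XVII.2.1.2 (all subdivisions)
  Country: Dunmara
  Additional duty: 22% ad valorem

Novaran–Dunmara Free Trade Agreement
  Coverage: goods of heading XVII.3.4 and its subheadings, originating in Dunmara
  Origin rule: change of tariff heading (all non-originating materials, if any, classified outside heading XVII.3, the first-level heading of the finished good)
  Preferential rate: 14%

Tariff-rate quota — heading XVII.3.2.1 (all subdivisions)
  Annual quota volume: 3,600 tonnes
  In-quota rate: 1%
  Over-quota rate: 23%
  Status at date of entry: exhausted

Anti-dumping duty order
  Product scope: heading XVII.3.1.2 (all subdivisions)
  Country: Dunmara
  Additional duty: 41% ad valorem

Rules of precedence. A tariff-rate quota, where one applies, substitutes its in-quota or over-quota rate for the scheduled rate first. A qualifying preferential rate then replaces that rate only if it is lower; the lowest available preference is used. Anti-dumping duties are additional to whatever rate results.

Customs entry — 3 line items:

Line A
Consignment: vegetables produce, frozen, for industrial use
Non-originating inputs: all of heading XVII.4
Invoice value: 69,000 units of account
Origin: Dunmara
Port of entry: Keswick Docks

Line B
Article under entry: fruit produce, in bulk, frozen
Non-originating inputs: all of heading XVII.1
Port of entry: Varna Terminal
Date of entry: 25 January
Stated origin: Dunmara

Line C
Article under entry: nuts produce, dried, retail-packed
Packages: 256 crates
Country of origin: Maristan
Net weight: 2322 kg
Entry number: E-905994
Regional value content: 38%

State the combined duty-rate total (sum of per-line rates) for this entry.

52%

Line A: vegetables → XVII.3; frozen → XVII.3.4; for industrial use → XVII.3.4.3. Scheduled 12%. Dunmara agreement on XVII.3.4: CTH met → 14% available; preference 14% not lower than 12% → no reduction. → 12%.
Line B: fruit → XVII.4; frozen → XVII.4.1; in bulk → XVII.4.1.2. Scheduled 17%. Dunmara agreement on XVII.3.4: XVII.4.1.2 not covered. → 17%.
Line C: nuts → XVII.1; dried → XVII.1.2; retail-packed → XVII.1.2.1. Scheduled 23%. Maristan agreement on XVII.1.4.1: XVII.1.2.1 not covered. → 23%.
Sum: 12% + 17% + 23% = 52%.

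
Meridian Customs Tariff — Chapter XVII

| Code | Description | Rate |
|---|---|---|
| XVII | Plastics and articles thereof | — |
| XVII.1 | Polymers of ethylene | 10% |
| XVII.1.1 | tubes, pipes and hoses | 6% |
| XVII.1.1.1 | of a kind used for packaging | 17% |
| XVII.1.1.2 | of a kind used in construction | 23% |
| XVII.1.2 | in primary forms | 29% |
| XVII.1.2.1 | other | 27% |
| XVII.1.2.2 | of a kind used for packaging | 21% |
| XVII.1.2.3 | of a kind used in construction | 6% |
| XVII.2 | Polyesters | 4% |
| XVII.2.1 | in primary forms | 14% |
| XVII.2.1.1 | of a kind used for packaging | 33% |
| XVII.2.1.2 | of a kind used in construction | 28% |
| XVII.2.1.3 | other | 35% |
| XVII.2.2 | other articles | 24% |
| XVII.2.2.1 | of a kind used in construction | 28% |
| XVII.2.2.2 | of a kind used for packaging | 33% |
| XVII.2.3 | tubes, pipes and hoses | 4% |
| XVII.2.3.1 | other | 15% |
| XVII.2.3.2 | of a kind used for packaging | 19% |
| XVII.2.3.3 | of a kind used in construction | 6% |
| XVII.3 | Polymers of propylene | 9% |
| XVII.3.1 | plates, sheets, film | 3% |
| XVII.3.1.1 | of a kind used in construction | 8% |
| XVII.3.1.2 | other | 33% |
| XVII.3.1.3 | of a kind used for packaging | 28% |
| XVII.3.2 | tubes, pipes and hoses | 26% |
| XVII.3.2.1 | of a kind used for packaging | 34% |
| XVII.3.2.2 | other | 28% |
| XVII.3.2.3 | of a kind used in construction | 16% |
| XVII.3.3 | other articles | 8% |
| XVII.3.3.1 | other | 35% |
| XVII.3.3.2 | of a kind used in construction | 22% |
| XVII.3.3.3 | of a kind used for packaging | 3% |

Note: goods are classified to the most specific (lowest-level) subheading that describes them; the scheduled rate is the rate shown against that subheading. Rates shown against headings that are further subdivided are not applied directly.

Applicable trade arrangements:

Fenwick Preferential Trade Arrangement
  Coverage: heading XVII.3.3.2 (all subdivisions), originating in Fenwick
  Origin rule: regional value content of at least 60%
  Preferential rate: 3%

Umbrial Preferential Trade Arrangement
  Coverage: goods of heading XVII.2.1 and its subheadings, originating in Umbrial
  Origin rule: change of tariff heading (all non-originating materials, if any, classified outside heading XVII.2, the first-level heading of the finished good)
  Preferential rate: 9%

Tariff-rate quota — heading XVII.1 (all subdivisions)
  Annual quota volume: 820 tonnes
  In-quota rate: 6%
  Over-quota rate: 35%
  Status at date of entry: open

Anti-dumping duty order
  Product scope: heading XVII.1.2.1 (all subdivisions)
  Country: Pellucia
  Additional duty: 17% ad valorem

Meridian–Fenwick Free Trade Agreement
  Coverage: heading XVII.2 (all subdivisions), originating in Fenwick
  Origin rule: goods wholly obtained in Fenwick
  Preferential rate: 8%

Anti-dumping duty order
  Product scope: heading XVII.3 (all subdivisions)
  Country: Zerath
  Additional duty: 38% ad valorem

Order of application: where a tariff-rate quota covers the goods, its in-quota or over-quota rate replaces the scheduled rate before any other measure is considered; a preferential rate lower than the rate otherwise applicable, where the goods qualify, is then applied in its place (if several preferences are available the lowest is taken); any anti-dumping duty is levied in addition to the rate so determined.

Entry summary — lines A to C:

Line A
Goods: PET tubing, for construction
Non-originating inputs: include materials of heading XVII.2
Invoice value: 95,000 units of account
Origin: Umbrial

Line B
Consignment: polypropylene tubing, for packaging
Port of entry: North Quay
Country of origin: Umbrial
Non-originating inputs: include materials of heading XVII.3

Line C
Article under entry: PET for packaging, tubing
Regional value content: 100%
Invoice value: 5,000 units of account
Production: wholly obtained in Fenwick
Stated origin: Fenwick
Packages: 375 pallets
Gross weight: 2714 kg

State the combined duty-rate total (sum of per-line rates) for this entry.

Line A: PET → XVII.2; tubing → XVII.2.3; for construction → XVII.2.3.3. Scheduled 6%. Umbrial agreement on XVII.2.1: XVII.2.3.3 not covered. → 6%.
Line B: polypropylene → XVII.3; tubing → XVII.3.2; for packaging → XVII.3.2.1. Scheduled 34%. Umbrial agreement on XVII.2.1: XVII.3.2.1 not covered. → 34%.
Line C: PET → XVII.2; tubing → XVII.2.3; for packaging → XVII.2.3.2. Scheduled 19%. Fenwick agreement on XVII.3.3.2: XVII.2.3.2 not covered; Fenwick agreement on XVII.2: wholly obtained → 8% available; preferential 8%. → 8%.
Sum: 6% + 34% + 8% = 48%.

48%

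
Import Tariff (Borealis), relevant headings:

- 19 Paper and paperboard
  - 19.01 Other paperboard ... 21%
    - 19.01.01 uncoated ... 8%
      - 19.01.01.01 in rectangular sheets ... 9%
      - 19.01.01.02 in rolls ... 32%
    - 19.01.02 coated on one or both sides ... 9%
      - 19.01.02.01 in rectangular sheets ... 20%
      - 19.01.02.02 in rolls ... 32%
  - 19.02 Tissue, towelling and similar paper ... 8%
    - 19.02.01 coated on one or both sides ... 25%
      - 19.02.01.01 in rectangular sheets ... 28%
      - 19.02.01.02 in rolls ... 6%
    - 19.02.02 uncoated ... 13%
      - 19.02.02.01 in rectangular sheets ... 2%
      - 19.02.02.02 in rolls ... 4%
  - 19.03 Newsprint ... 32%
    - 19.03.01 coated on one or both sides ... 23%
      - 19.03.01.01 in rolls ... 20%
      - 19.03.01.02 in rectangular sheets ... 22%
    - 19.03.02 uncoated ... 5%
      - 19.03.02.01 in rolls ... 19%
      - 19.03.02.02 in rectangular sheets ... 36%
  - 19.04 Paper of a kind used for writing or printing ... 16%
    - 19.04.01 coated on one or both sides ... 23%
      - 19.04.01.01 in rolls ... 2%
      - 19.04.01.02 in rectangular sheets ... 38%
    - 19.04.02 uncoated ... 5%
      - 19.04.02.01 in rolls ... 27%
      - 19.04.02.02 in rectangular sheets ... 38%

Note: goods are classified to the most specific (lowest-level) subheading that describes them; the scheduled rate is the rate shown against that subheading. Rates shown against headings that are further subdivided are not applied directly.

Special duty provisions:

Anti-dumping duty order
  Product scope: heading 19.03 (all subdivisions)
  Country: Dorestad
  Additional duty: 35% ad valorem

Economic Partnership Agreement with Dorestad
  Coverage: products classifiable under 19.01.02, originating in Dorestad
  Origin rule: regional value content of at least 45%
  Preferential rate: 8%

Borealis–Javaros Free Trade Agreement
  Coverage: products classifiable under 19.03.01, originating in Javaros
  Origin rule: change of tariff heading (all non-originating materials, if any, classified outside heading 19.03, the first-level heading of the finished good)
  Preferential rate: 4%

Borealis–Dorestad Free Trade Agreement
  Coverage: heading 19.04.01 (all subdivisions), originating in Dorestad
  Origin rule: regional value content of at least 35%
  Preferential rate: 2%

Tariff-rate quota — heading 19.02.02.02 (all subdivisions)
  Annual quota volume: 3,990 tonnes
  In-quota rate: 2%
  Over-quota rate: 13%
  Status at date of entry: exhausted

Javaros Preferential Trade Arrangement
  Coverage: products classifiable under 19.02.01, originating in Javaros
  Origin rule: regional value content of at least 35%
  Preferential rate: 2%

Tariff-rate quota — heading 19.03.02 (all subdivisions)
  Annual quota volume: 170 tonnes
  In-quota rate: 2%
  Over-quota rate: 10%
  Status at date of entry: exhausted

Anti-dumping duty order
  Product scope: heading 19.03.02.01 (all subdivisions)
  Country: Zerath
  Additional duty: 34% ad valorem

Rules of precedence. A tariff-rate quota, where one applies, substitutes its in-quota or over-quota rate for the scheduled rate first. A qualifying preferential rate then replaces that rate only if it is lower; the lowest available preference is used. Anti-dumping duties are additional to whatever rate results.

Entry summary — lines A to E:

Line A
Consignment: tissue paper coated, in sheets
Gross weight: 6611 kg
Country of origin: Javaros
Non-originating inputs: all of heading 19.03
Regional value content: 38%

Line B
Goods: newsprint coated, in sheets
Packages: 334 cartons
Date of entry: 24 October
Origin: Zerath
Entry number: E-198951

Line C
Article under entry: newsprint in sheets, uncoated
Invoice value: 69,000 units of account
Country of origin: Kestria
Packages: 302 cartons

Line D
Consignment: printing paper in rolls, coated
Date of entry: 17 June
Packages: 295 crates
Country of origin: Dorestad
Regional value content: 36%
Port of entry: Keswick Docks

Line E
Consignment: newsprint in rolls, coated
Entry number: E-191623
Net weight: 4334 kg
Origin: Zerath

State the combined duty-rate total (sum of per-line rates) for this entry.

56%

Line A: tissue paper → 19.02; coated → 19.02.01; in sheets → 19.02.01.01. Scheduled 28%. Javaros agreement on 19.03.01: 19.02.01.01 not covered; Javaros agreement on 19.02.01: RVC ≥ 35% → 2% available; preferential 2%. → 2%.
Line B: newsprint → 19.03; coated → 19.03.01; in sheets → 19.03.01.02. Scheduled 22%. No special measure applies. → 22%.
Line C: newsprint → 19.03; uncoated → 19.03.02; in sheets → 19.03.02.02. Scheduled 36%. quota on 19.03.02 exhausted → over-quota 10%. → 10%.
Line D: printing paper → 19.04; coated → 19.04.01; in rolls → 19.04.01.01. Scheduled 2%. Dorestad agreement on 19.01.02: 19.04.01.01 not covered; Dorestad agreement on 19.04.01: RVC ≥ 35% → 2% available; preference 2% not lower than 2% → no reduction. → 2%.
Line E: newsprint → 19.03; coated → 19.03.01; in rolls → 19.03.01.01. Scheduled 20%. No special measure applies. → 20%.
Sum: 2% + 22% + 10% + 2% + 20% = 56%.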